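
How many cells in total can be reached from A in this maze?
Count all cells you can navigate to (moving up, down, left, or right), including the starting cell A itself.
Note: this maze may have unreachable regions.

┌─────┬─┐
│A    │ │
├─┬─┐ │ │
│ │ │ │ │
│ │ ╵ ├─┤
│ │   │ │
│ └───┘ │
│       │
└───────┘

Using BFS/flood-fill to find all reachable cells from A:
Maze size: 4 × 4 = 16 total cells
9 cell(s) are walled off and cannot be reached from A.
Reachable cells: 7

Reachable region (· marks reachable cells):

┌─────┬─┐
│A · ·│ │
├─┬─┐ │ │
│ │·│·│ │
│ │ ╵ ├─┤
│ │· ·│ │
│ └───┘ │
│       │
└───────┘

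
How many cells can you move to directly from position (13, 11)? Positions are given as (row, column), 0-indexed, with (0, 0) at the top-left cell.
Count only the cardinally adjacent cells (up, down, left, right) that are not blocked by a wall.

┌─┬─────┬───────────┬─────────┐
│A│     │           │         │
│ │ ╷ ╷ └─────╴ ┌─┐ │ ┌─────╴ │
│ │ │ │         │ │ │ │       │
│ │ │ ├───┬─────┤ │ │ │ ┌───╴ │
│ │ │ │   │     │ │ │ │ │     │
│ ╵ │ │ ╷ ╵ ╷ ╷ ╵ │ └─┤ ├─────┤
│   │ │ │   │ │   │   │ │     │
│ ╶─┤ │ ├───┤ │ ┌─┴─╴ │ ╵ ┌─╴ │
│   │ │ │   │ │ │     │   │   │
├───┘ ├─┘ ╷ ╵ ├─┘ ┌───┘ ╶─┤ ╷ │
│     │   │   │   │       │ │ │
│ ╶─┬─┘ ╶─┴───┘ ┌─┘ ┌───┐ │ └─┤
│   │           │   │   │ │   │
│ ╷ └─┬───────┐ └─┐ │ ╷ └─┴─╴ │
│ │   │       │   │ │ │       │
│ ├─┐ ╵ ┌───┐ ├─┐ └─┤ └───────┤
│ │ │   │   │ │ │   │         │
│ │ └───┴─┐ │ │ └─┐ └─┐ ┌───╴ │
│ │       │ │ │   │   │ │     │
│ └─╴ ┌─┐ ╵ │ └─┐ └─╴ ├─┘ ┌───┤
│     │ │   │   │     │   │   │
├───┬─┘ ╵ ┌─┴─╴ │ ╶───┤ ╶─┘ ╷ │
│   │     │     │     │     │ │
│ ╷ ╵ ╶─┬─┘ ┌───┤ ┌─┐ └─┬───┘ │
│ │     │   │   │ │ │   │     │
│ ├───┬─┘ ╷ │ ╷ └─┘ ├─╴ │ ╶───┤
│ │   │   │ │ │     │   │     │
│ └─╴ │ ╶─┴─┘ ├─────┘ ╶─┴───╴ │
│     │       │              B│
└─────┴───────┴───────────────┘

Checking passable neighbors of (13, 11):
Neighbors: (12, 11), (13, 10)
Count: 2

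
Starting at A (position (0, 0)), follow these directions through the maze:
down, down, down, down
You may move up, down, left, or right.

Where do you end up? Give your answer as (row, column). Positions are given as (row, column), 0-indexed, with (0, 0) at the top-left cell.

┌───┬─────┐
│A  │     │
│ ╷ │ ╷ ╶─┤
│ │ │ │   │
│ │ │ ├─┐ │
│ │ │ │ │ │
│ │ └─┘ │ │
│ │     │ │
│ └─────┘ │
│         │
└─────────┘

Following directions step by step:
Start: (0, 0)
  down: (0, 0) → (1, 0)
  down: (1, 0) → (2, 0)
  down: (2, 0) → (3, 0)
  down: (3, 0) → (4, 0)
Final position: (4, 0)

Path taken:

┌───┬─────┐
│A  │     │
│ ╷ │ ╷ ╶─┤
│↓│ │ │   │
│ │ │ ├─┐ │
│↓│ │ │ │ │
│ │ └─┘ │ │
│↓│     │ │
│ └─────┘ │
│B        │
└─────────┘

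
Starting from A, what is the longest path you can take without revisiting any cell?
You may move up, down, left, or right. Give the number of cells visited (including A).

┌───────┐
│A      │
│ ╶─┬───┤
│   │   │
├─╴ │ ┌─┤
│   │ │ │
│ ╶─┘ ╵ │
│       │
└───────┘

Finding longest simple path using DFS:
Start: (0, 0)
Longest path visits 11 cells
Path: A → down → right → down → left → down → right → right → up → up → right

Solution:

┌───────┐
│A      │
│ ╶─┬───┤
│↳ ↓│↱ B│
├─╴ │ ┌─┤
│↓ ↲│↑│ │
│ ╶─┘ ╵ │
│↳ → ↑  │
└───────┘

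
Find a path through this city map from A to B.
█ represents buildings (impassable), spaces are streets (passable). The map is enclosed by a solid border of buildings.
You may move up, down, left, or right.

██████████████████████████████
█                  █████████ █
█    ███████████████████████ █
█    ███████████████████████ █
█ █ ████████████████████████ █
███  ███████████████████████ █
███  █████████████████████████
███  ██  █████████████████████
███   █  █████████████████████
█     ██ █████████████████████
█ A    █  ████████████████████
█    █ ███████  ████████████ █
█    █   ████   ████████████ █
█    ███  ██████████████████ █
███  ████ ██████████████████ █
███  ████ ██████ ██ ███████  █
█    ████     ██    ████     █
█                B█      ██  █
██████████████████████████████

Finding the shortest path from A to B:
Movement: cardinal only
Path length: 22 steps
Directions: down → down → down → right → down → down → down → down → right → right → right → right → right → right → right → right → right → right → right → right → right → right

Solution:

██████████████████████████████
█                  █████████ █
█    ███████████████████████ █
█    ███████████████████████ █
█ █ ████████████████████████ █
███  ███████████████████████ █
███  █████████████████████████
███  ██  █████████████████████
███   █  █████████████████████
█     ██ █████████████████████
█ A    █  ████████████████████
█ ↓  █ ███████  ████████████ █
█ ↓  █   ████   ████████████ █
█ ↳↓ ███  ██████████████████ █
███↓ ████ ██████████████████ █
███↓ ████ ██████ ██ ███████  █
█  ↓ ████     ██    ████     █
█  ↳→→→→→→→→→→→→→B█      ██  █
██████████████████████████████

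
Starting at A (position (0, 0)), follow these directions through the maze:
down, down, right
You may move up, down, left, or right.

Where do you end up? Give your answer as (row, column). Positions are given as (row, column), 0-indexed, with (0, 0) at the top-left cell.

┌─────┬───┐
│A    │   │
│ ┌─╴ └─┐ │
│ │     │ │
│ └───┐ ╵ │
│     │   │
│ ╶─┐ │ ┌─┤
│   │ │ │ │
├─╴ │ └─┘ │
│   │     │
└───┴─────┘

Following directions step by step:
Start: (0, 0)
  down: (0, 0) → (1, 0)
  down: (1, 0) → (2, 0)
  right: (2, 0) → (2, 1)
Final position: (2, 1)

Path taken:

┌─────┬───┐
│A    │   │
│ ┌─╴ └─┐ │
│↓│     │ │
│ └───┐ ╵ │
│↳ B  │   │
│ ╶─┐ │ ┌─┤
│   │ │ │ │
├─╴ │ └─┘ │
│   │     │
└───┴─────┘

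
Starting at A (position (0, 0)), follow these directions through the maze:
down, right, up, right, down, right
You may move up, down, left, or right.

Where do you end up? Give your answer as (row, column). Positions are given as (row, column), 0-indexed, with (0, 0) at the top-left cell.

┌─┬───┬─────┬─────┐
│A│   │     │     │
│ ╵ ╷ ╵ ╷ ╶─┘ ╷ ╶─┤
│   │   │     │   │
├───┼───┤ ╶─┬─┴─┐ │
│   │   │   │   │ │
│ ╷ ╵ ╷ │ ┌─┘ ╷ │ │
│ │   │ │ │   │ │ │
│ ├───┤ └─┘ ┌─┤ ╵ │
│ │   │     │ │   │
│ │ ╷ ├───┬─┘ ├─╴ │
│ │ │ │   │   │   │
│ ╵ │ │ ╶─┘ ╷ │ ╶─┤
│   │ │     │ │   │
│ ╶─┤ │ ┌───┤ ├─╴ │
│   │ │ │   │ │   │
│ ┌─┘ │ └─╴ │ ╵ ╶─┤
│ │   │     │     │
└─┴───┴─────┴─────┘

Following directions step by step:
Start: (0, 0)
  down: (0, 0) → (1, 0)
  right: (1, 0) → (1, 1)
  up: (1, 1) → (0, 1)
  right: (0, 1) → (0, 2)
  down: (0, 2) → (1, 2)
  right: (1, 2) → (1, 3)
Final position: (1, 3)

Path taken:

┌─┬───┬─────┬─────┐
│A│↱ ↓│     │     │
│ ╵ ╷ ╵ ╷ ╶─┘ ╷ ╶─┤
│↳ ↑│↳ B│     │   │
├───┼───┤ ╶─┬─┴─┐ │
│   │   │   │   │ │
│ ╷ ╵ ╷ │ ┌─┘ ╷ │ │
│ │   │ │ │   │ │ │
│ ├───┤ └─┘ ┌─┤ ╵ │
│ │   │     │ │   │
│ │ ╷ ├───┬─┘ ├─╴ │
│ │ │ │   │   │   │
│ ╵ │ │ ╶─┘ ╷ │ ╶─┤
│   │ │     │ │   │
│ ╶─┤ │ ┌───┤ ├─╴ │
│   │ │ │   │ │   │
│ ┌─┘ │ └─╴ │ ╵ ╶─┤
│ │   │     │     │
└─┴───┴─────┴─────┘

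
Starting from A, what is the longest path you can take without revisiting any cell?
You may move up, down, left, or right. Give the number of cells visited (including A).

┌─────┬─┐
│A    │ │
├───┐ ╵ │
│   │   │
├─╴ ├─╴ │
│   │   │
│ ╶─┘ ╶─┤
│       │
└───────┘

Finding longest simple path using DFS:
Start: (0, 0)
Longest path visits 14 cells
Path: A → right → right → down → right → down → left → down → left → left → up → right → up → left

Solution:

┌─────┬─┐
│A → ↓│ │
├───┐ ╵ │
│B ↰│↳ ↓│
├─╴ ├─╴ │
│↱ ↑│↓ ↲│
│ ╶─┘ ╶─┤
│↑ ← ↲  │
└───────┘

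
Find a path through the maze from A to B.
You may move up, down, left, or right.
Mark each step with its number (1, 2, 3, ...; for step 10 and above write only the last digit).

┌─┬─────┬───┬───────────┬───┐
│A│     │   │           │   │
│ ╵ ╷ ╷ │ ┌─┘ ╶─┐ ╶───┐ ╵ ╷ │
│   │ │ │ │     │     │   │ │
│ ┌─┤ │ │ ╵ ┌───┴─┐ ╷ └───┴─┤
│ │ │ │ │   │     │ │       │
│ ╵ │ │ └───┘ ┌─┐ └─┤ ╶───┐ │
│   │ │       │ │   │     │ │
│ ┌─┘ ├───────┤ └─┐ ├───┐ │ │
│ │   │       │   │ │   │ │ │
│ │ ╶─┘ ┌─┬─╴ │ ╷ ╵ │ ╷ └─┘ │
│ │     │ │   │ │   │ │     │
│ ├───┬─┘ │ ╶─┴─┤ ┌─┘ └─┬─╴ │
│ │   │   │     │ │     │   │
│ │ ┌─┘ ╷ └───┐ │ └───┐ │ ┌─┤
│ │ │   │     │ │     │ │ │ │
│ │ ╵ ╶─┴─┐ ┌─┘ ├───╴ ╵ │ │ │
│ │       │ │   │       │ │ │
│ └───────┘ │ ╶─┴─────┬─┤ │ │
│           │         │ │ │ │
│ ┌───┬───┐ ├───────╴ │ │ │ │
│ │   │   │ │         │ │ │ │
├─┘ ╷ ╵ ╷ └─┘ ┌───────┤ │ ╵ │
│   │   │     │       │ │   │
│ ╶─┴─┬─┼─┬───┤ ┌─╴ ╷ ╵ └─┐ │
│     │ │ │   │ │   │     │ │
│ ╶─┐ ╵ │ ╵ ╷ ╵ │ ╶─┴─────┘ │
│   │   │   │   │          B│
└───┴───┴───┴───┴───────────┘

Finding the shortest path through the maze:
Path length: 44 steps
Directions: down → right → up → right → right → down → down → down → right → right → right → up → right → right → down → right → down → down → left → down → down → right → right → down → right → up → up → left → up → up → right → down → right → right → down → left → down → down → down → down → down → right → down → down

Solution:

┌─┬─────┬───┬───────────┬───┐
│A│3 4 5│   │           │   │
│ ╵ ╷ ╷ │ ┌─┘ ╶─┐ ╶───┐ ╵ ╷ │
│1 2│ │6│ │     │     │   │ │
│ ┌─┤ │ │ ╵ ┌───┴─┐ ╷ └───┴─┤
│ │ │ │7│   │2 3 4│ │       │
│ ╵ │ │ └───┘ ┌─┐ └─┤ ╶───┐ │
│   │ │8 9 0 1│ │5 6│     │ │
│ ┌─┘ ├───────┤ └─┐ ├───┐ │ │
│ │   │       │   │7│0 1│ │ │
│ │ ╶─┘ ┌─┬─╴ │ ╷ ╵ │ ╷ └─┘ │
│ │     │ │   │ │9 8│9│2 3 4│
│ ├───┬─┘ │ ╶─┴─┤ ┌─┘ └─┬─╴ │
│ │   │   │     │0│  8 7│6 5│
│ │ ┌─┘ ╷ └───┐ │ └───┐ │ ┌─┤
│ │ │   │     │ │1 2 3│6│7│ │
│ │ ╵ ╶─┴─┐ ┌─┘ ├───╴ ╵ │ │ │
│ │       │ │   │    4 5│8│ │
│ └───────┘ │ ╶─┴─────┬─┤ │ │
│           │         │ │9│ │
│ ┌───┬───┐ ├───────╴ │ │ │ │
│ │   │   │ │         │ │0│ │
├─┘ ╷ ╵ ╷ └─┘ ┌───────┤ │ ╵ │
│   │   │     │       │ │1 2│
│ ╶─┴─┬─┼─┬───┤ ┌─╴ ╷ ╵ └─┐ │
│     │ │ │   │ │   │     │3│
│ ╶─┐ ╵ │ ╵ ╷ ╵ │ ╶─┴─────┘ │
│   │   │   │   │          B│
└───┴───┴───┴───┴───────────┘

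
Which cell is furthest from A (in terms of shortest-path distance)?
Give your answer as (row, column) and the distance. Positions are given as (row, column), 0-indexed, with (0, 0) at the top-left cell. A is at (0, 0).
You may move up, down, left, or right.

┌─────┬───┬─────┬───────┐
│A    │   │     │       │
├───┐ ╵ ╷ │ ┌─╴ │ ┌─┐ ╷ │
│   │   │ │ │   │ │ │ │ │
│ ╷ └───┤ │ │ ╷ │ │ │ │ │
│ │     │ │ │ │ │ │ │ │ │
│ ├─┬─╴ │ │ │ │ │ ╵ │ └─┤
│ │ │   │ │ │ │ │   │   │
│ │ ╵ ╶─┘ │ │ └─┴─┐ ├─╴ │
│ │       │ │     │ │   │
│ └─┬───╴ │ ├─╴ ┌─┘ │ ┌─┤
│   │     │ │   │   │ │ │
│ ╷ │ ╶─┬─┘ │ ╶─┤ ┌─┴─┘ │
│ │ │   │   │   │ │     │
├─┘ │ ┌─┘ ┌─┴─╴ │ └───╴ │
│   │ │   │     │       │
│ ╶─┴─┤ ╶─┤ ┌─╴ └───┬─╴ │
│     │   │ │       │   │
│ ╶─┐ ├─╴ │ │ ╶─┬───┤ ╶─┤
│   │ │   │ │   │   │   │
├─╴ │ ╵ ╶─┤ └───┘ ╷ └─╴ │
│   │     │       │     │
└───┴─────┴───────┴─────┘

Computing BFS distances from A to all cells:
Furthest cell: (5, 10)
Distance: 99 steps

Path from A to the furthest cell:

┌─────┬───┬─────┬───────┐
│A → ↓│↱ ↓│↱ → ↓│↱ → ↓  │
├───┐ ╵ ╷ │ ┌─╴ │ ┌─┐ ╷ │
│↓ ↰│↳ ↑│↓│↑│↓ ↲│↑│ │↓│ │
│ ╷ └───┤ │ │ ╷ │ │ │ │ │
│↓│↑ ← ↰│↓│↑│↓│ │↑│ │↓│ │
│ ├─┬─╴ │ │ │ │ │ ╵ │ └─┤
│↓│ │↱ ↑│↓│↑│↓│ │↑ ↰│↳ ↓│
│ │ ╵ ╶─┘ │ │ └─┴─┐ ├─╴ │
│↓│  ↑ ← ↲│↑│↳ ↓  │↑│↓ ↲│
│ └─┬───╴ │ ├─╴ ┌─┘ │ ┌─┤
│↳ ↓│     │↑│↓ ↲│↱ ↑│B│ │
│ ╷ │ ╶─┬─┘ │ ╶─┤ ┌─┴─┘ │
│ │↓│   │↱ ↑│↳ ↓│↑│     │
├─┘ │ ┌─┘ ┌─┴─╴ │ └───╴ │
│↓ ↲│ │↱ ↑│↓ ← ↲│↑ ← ← ↰│
│ ╶─┴─┤ ╶─┤ ┌─╴ └───┬─╴ │
│↳ → ↓│↑ ↰│↓│       │↱ ↑│
│ ╶─┐ ├─╴ │ │ ╶─┬───┤ ╶─┤
│   │↓│↱ ↑│↓│   │↱ ↓│↑ ↰│
├─╴ │ ╵ ╶─┤ └───┘ ╷ └─╴ │
│   │↳ ↑  │↳ → → ↑│↳ → ↑│
└───┴─────┴───────┴─────┘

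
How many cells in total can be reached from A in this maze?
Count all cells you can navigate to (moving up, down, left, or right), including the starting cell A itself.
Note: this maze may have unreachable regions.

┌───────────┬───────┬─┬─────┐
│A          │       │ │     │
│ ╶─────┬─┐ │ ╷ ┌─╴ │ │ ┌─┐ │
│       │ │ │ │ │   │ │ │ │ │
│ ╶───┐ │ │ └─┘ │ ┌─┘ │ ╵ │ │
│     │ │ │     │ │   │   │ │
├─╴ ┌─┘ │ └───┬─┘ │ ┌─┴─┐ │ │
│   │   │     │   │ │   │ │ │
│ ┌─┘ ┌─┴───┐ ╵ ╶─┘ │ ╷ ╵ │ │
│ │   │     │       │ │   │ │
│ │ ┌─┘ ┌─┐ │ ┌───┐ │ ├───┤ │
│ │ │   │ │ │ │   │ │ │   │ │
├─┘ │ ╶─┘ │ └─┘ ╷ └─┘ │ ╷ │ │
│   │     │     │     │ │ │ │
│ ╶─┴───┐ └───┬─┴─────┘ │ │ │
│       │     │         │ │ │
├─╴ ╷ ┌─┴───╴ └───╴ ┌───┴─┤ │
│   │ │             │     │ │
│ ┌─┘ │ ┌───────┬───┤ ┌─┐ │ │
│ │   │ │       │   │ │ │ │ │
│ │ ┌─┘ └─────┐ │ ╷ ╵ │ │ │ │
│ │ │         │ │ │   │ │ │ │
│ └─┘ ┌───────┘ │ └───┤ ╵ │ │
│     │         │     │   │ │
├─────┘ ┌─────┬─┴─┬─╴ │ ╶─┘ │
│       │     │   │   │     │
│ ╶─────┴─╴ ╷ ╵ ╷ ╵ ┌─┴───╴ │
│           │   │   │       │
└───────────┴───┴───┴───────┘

Using BFS/flood-fill to find all reachable cells from A:
Maze size: 14 × 14 = 196 total cells
All cells are reachable — the maze is fully connected.
Reachable cells: 196

Reachable region (· marks reachable cells):

┌───────────┬───────┬─┬─────┐
│A · · · · ·│· · · ·│·│· · ·│
│ ╶─────┬─┐ │ ╷ ┌─╴ │ │ ┌─┐ │
│· · · ·│·│·│·│·│· ·│·│·│·│·│
│ ╶───┐ │ │ └─┘ │ ┌─┘ │ ╵ │ │
│· · ·│·│·│· · ·│·│· ·│· ·│·│
├─╴ ┌─┘ │ └───┬─┘ │ ┌─┴─┐ │ │
│· ·│· ·│· · ·│· ·│·│· ·│·│·│
│ ┌─┘ ┌─┴───┐ ╵ ╶─┘ │ ╷ ╵ │ │
│·│· ·│· · ·│· · · ·│·│· ·│·│
│ │ ┌─┘ ┌─┐ │ ┌───┐ │ ├───┤ │
│·│·│· ·│·│·│·│· ·│·│·│· ·│·│
├─┘ │ ╶─┘ │ └─┘ ╷ └─┘ │ ╷ │ │
│· ·│· · ·│· · ·│· · ·│·│·│·│
│ ╶─┴───┐ └───┬─┴─────┘ │ │ │
│· · · ·│· · ·│· · · · ·│·│·│
├─╴ ╷ ┌─┴───╴ └───╴ ┌───┴─┤ │
│· ·│·│· · · · · · ·│· · ·│·│
│ ┌─┘ │ ┌───────┬───┤ ┌─┐ │ │
│·│· ·│·│· · · ·│· ·│·│·│·│·│
│ │ ┌─┘ └─────┐ │ ╷ ╵ │ │ │ │
│·│·│· · · · ·│·│·│· ·│·│·│·│
│ └─┘ ┌───────┘ │ └───┤ ╵ │ │
│· · ·│· · · · ·│· · ·│· ·│·│
├─────┘ ┌─────┬─┴─┬─╴ │ ╶─┘ │
│· · · ·│· · ·│· ·│· ·│· · ·│
│ ╶─────┴─╴ ╷ ╵ ╷ ╵ ┌─┴───╴ │
│· · · · · ·│· ·│· ·│· · · ·│
└───────────┴───┴───┴───────┘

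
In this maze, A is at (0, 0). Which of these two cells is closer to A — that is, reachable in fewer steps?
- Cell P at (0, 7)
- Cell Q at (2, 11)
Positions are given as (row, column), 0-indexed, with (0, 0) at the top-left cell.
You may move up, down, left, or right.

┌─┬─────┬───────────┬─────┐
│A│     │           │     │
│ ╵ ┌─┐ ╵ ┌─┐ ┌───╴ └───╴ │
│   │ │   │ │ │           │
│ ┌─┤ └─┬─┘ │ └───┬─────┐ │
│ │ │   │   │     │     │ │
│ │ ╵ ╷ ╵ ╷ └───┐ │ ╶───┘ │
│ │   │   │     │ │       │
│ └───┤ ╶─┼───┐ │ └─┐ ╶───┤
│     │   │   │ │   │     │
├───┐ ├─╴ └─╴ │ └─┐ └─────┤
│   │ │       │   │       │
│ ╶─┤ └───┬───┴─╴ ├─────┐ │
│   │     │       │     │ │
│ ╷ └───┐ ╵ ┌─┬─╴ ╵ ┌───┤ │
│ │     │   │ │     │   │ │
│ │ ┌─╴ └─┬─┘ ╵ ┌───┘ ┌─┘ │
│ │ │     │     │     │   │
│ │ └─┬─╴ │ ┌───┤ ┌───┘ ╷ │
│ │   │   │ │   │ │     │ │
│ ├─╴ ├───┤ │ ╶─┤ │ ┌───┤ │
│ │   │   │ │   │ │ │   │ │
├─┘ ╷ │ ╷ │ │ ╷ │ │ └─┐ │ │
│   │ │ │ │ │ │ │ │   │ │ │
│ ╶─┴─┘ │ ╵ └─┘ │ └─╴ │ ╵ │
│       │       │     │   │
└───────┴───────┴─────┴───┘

Shortest path A → P at (0, 7): 11 steps
Shortest path A → Q at (2, 11): 25 steps

P is closer (11 steps vs 25 steps).

Path to P:

┌─┬─────┬───────────┬─────┐
│A│↱ → ↓│↱ → → P    │     │
│ ╵ ┌─┐ ╵ ┌─┐ ┌───╴ └───╴ │
│↳ ↑│ │↳ ↑│ │ │           │
│ ┌─┤ └─┬─┘ │ └───┬─────┐ │
│ │ │   │   │     │     │ │
│ │ ╵ ╷ ╵ ╷ └───┐ │ ╶───┘ │
│ │   │   │     │ │       │
│ └───┤ ╶─┼───┐ │ └─┐ ╶───┤
│     │   │   │ │   │     │
├───┐ ├─╴ └─╴ │ └─┐ └─────┤
│   │ │       │   │       │
│ ╶─┤ └───┬───┴─╴ ├─────┐ │
│   │     │       │     │ │
│ ╷ └───┐ ╵ ┌─┬─╴ ╵ ┌───┤ │
│ │     │   │ │     │   │ │
│ │ ┌─╴ └─┬─┘ ╵ ┌───┘ ┌─┘ │
│ │ │     │     │     │   │
│ │ └─┬─╴ │ ┌───┤ ┌───┘ ╷ │
│ │   │   │ │   │ │     │ │
│ ├─╴ ├───┤ │ ╶─┤ │ ┌───┤ │
│ │   │   │ │   │ │ │   │ │
├─┘ ╷ │ ╷ │ │ ╷ │ │ └─┐ │ │
│   │ │ │ │ │ │ │ │   │ │ │
│ ╶─┴─┘ │ ╵ └─┘ │ └─╴ │ ╵ │
│       │       │     │   │
└───────┴───────┴─────┴───┘

Path to Q:

┌─┬─────┬───────────┬─────┐
│A│↱ → ↓│↱ → → → → ↓│     │
│ ╵ ┌─┐ ╵ ┌─┐ ┌───╴ └───╴ │
│↳ ↑│ │↳ ↑│ │ │    ↳ → → ↓│
│ ┌─┤ └─┬─┘ │ └───┬─────┐ │
│ │ │   │   │     │↱ → Q│↓│
│ │ ╵ ╷ ╵ ╷ └───┐ │ ╶───┘ │
│ │   │   │     │ │↑ ← ← ↲│
│ └───┤ ╶─┼───┐ │ └─┐ ╶───┤
│     │   │   │ │   │     │
├───┐ ├─╴ └─╴ │ └─┐ └─────┤
│   │ │       │   │       │
│ ╶─┤ └───┬───┴─╴ ├─────┐ │
│   │     │       │     │ │
│ ╷ └───┐ ╵ ┌─┬─╴ ╵ ┌───┤ │
│ │     │   │ │     │   │ │
│ │ ┌─╴ └─┬─┘ ╵ ┌───┘ ┌─┘ │
│ │ │     │     │     │   │
│ │ └─┬─╴ │ ┌───┤ ┌───┘ ╷ │
│ │   │   │ │   │ │     │ │
│ ├─╴ ├───┤ │ ╶─┤ │ ┌───┤ │
│ │   │   │ │   │ │ │   │ │
├─┘ ╷ │ ╷ │ │ ╷ │ │ └─┐ │ │
│   │ │ │ │ │ │ │ │   │ │ │
│ ╶─┴─┘ │ ╵ └─┘ │ └─╴ │ ╵ │
│       │       │     │   │
└───────┴───────┴─────┴───┘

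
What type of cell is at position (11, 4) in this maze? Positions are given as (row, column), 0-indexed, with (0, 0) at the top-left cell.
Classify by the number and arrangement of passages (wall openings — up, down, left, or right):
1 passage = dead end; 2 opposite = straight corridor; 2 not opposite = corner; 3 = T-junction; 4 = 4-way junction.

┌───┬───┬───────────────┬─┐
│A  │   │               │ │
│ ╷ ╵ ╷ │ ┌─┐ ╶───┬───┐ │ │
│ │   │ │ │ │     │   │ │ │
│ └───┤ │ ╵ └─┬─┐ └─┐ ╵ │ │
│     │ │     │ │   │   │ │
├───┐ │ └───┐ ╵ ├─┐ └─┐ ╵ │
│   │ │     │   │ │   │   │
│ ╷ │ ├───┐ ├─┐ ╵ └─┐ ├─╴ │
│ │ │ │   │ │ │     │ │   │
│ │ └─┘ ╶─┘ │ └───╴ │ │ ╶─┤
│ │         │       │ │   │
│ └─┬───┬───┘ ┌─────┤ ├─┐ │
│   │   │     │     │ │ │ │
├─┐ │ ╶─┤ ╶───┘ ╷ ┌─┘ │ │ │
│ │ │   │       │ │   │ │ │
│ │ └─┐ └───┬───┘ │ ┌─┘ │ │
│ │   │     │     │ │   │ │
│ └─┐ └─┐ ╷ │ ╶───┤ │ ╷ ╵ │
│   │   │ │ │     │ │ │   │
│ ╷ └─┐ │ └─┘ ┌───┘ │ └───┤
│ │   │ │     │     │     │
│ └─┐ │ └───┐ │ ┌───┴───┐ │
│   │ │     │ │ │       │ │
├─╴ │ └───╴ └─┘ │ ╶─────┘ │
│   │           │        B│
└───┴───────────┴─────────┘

Checking cell at (11, 4):
Number of passages: 2
Cell type: straight corridor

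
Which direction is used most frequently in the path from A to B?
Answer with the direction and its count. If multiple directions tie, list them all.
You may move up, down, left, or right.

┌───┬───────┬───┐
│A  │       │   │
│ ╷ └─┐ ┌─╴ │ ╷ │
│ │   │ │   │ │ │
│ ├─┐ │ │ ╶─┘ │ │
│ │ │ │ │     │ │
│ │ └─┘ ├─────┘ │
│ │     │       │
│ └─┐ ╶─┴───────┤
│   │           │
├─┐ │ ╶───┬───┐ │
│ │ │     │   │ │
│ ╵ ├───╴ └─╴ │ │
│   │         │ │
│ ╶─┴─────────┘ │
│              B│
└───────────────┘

Directions: down, down, down, down, right, down, down, left, down, right, right, right, right, right, right, right
Counts: {'down': 7, 'right': 8, 'left': 1}
Most common: right (8 times)

Solution:

┌───┬───────┬───┐
│A  │       │   │
│ ╷ └─┐ ┌─╴ │ ╷ │
│↓│   │ │   │ │ │
│ ├─┐ │ │ ╶─┘ │ │
│↓│ │ │ │     │ │
│ │ └─┘ ├─────┘ │
│↓│     │       │
│ └─┐ ╶─┴───────┤
│↳ ↓│           │
├─┐ │ ╶───┬───┐ │
│ │↓│     │   │ │
│ ╵ ├───╴ └─╴ │ │
│↓ ↲│         │ │
│ ╶─┴─────────┘ │
│↳ → → → → → → B│
└───────────────┘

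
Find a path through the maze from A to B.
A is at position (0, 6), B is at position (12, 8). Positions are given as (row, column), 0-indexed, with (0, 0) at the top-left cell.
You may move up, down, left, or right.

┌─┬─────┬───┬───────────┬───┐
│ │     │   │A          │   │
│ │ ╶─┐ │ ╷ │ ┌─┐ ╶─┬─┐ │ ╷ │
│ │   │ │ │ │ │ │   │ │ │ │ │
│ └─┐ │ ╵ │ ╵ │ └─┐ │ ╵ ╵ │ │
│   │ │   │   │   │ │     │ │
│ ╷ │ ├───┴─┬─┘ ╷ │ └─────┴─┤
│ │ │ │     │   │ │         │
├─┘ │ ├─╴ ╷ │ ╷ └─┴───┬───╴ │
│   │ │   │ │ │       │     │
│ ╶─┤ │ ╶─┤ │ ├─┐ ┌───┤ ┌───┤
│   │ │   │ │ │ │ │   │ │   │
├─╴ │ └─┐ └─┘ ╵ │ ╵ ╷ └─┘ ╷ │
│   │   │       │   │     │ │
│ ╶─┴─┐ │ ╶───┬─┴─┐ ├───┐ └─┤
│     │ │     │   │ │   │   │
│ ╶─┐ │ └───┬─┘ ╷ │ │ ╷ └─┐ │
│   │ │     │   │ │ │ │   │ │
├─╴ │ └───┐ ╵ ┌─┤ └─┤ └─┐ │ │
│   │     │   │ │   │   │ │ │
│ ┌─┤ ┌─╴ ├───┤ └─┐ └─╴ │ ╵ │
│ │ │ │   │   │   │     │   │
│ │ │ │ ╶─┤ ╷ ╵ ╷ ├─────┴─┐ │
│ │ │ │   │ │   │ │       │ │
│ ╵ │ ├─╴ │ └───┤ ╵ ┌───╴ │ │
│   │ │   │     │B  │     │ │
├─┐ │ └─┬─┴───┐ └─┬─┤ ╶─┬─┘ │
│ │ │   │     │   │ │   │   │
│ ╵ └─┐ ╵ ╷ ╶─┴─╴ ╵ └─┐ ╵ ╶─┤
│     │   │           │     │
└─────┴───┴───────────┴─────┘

Finding the shortest path from (0, 6) to (12, 8):
Path length: 64 steps
Directions: down → down → left → up → up → left → down → down → left → up → up → left → left → down → right → down → down → down → down → down → right → down → down → right → right → down → right → up → right → up → right → down → down → right → down → right → right → up → left → up → up → right → down → right → down → down → right → down → down → down → left → down → left → up → left → up → right → right → up → left → left → left → down → left

Solution:

┌─┬─────┬───┬───────────┬───┐
│ │↓ ← ↰│↓ ↰│A          │   │
│ │ ╶─┐ │ ╷ │ ┌─┐ ╶─┬─┐ │ ╷ │
│ │↳ ↓│↑│↓│↑│↓│ │   │ │ │ │ │
│ └─┐ │ ╵ │ ╵ │ └─┐ │ ╵ ╵ │ │
│   │↓│↑ ↲│↑ ↲│   │ │     │ │
│ ╷ │ ├───┴─┬─┘ ╷ │ └─────┴─┤
│ │ │↓│     │   │ │         │
├─┘ │ ├─╴ ╷ │ ╷ └─┴───┬───╴ │
│   │↓│   │ │ │       │     │
│ ╶─┤ │ ╶─┤ │ ├─┐ ┌───┤ ┌───┤
│   │↓│   │ │ │ │ │   │ │   │
├─╴ │ └─┐ └─┘ ╵ │ ╵ ╷ └─┘ ╷ │
│   │↳ ↓│       │   │     │ │
│ ╶─┴─┐ │ ╶───┬─┴─┐ ├───┐ └─┤
│     │↓│     │↱ ↓│ │↱ ↓│   │
│ ╶─┐ │ └───┬─┘ ╷ │ │ ╷ └─┐ │
│   │ │↳ → ↓│↱ ↑│↓│ │↑│↳ ↓│ │
├─╴ │ └───┐ ╵ ┌─┤ └─┤ └─┐ │ │
│   │     │↳ ↑│ │↳ ↓│↑ ↰│↓│ │
│ ┌─┤ ┌─╴ ├───┤ └─┐ └─╴ │ ╵ │
│ │ │ │   │   │   │↳ → ↑│↳ ↓│
│ │ │ │ ╶─┤ ╷ ╵ ╷ ├─────┴─┐ │
│ │ │ │   │ │   │ │↓ ← ← ↰│↓│
│ ╵ │ ├─╴ │ └───┤ ╵ ┌───╴ │ │
│   │ │   │     │B ↲│↱ → ↑│↓│
├─┐ │ └─┬─┴───┐ └─┬─┤ ╶─┬─┘ │
│ │ │   │     │   │ │↑ ↰│↓ ↲│
│ ╵ └─┐ ╵ ╷ ╶─┴─╴ ╵ └─┐ ╵ ╶─┤
│     │   │           │↑ ↲  │
└─────┴───┴───────────┴─────┘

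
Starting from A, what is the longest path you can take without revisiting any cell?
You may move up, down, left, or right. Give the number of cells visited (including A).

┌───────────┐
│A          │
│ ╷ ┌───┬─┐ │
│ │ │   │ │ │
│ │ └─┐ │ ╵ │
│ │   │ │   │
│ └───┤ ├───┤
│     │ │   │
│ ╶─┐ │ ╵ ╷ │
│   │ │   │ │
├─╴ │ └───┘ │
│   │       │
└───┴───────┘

Finding longest simple path using DFS:
Start: (0, 0)
Longest path visits 20 cells
Path: A → down → down → down → right → right → down → down → right → right → right → up → up → left → down → left → up → up → up → left

Solution:

┌───────────┐
│A          │
│ ╷ ┌───┬─┐ │
│↓│ │B ↰│ │ │
│ │ └─┐ │ ╵ │
│↓│   │↑│   │
│ └───┤ ├───┤
│↳ → ↓│↑│↓ ↰│
│ ╶─┐ │ ╵ ╷ │
│   │↓│↑ ↲│↑│
├─╴ │ └───┘ │
│   │↳ → → ↑│
└───┴───────┘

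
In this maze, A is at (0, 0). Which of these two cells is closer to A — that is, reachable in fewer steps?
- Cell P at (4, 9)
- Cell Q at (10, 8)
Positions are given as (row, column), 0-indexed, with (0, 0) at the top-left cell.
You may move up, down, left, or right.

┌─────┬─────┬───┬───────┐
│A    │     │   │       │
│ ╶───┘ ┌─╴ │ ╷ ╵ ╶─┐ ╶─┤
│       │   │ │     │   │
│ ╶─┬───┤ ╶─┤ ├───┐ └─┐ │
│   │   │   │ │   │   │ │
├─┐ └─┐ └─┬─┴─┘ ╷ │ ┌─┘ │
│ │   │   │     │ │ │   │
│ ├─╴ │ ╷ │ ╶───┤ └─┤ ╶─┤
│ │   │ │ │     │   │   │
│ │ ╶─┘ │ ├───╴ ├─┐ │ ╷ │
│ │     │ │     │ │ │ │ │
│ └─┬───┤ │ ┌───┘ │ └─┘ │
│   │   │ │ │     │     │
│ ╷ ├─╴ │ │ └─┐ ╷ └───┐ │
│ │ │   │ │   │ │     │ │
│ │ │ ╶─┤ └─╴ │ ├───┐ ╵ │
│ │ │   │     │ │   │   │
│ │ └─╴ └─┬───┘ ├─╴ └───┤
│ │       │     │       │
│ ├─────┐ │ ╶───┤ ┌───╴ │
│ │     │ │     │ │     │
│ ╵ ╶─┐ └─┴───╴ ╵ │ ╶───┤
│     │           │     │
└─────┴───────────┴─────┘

Shortest path A → P at (4, 9): 37 steps
Shortest path A → Q at (10, 8): 60 steps

P is closer (37 steps vs 60 steps).

Path to P:

┌─────┬─────┬───┬───────┐
│A    │     │   │       │
│ ╶───┘ ┌─╴ │ ╷ ╵ ╶─┐ ╶─┤
│↓      │   │ │     │   │
│ ╶─┬───┤ ╶─┤ ├───┐ └─┐ │
│↳ ↓│   │   │ │↱ ↓│   │ │
├─┐ └─┐ └─┬─┴─┘ ╷ │ ┌─┘ │
│ │↳ ↓│↱ ↓│↱ → ↑│↓│ │   │
│ ├─╴ │ ╷ │ ╶───┤ └─┤ ╶─┤
│ │↓ ↲│↑│↓│↑ ← ↰│↳ P│   │
│ │ ╶─┘ │ ├───╴ ├─┐ │ ╷ │
│ │↳ → ↑│↓│↱ → ↑│ │ │ │ │
│ └─┬───┤ │ ┌───┘ │ └─┘ │
│   │   │↓│↑│     │     │
│ ╷ ├─╴ │ │ └─┐ ╷ └───┐ │
│ │ │   │↓│↑ ↰│ │     │ │
│ │ │ ╶─┤ └─╴ │ ├───┐ ╵ │
│ │ │   │↳ → ↑│ │   │   │
│ │ └─╴ └─┬───┘ ├─╴ └───┤
│ │       │     │       │
│ ├─────┐ │ ╶───┤ ┌───╴ │
│ │     │ │     │ │     │
│ ╵ ╶─┐ └─┴───╴ ╵ │ ╶───┤
│     │           │     │
└─────┴───────────┴─────┘

Path to Q:

┌─────┬─────┬───┬───────┐
│A    │     │   │       │
│ ╶───┘ ┌─╴ │ ╷ ╵ ╶─┐ ╶─┤
│↓      │   │ │     │   │
│ ╶─┬───┤ ╶─┤ ├───┐ └─┐ │
│↳ ↓│   │   │ │↱ ↓│   │ │
├─┐ └─┐ └─┬─┴─┘ ╷ │ ┌─┘ │
│ │↳ ↓│↱ ↓│↱ → ↑│↓│ │   │
│ ├─╴ │ ╷ │ ╶───┤ └─┤ ╶─┤
│ │↓ ↲│↑│↓│↑ ← ↰│↳ ↓│   │
│ │ ╶─┘ │ ├───╴ ├─┐ │ ╷ │
│ │↳ → ↑│↓│↱ → ↑│ │↓│ │ │
│ └─┬───┤ │ ┌───┘ │ └─┘ │
│   │   │↓│↑│  ↓ ↰│↳ → ↓│
│ ╷ ├─╴ │ │ └─┐ ╷ └───┐ │
│ │ │   │↓│↑ ↰│↓│↑ ← ↰│↓│
│ │ │ ╶─┤ └─╴ │ ├───┐ ╵ │
│ │ │   │↳ → ↑│↓│   │↑ ↲│
│ │ └─╴ └─┬───┘ ├─╴ └───┤
│ │       │↓ ← ↲│       │
│ ├─────┐ │ ╶───┤ ┌───╴ │
│ │     │ │↳ → ↓│Q│     │
│ ╵ ╶─┐ └─┴───╴ ╵ │ ╶───┤
│     │        ↳ ↑│     │
└─────┴───────────┴─────┘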